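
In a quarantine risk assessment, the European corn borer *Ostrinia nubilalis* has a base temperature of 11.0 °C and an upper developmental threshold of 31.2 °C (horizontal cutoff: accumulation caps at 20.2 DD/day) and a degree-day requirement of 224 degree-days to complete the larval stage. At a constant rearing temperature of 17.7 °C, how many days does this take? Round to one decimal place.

Daily accumulation = 17.7 − 11.0 = 6.7 DD/day.
Duration = 224 / 6.7 = 33.433 ≈ 33.4 days.

33.4 days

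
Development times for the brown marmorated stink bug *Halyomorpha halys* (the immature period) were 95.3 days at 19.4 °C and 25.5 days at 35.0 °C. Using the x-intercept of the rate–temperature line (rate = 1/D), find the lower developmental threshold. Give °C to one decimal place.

Linear rate model ⇒ the product D·(T − T_b) is constant across temperatures.
95.3·(19.4 − T_b) = 25.5·(35.0 − T_b)
T_b = (95.3·19.4 − 25.5·35.0) / (95.3 − 25.5) = 956.32 / 69.8 = 13.701 °C ≈ 13.7 °C.

13.7 °C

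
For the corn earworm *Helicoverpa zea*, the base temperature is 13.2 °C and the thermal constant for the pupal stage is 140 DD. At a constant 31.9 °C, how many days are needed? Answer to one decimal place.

Daily accumulation = 31.9 − 13.2 = 18.7 DD/day.
Duration = 140 / 18.7 = 7.487 ≈ 7.5 days.

7.5 days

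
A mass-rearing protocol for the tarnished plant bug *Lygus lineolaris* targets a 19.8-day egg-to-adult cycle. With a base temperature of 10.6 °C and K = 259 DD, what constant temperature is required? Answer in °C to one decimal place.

23.7 °C

Required daily accumulation = 259 / 19.8 = 13.081 DD/day.
T = T_base + 13.081 = 10.6 + 13.081 = 23.681 ≈ 23.7 °C.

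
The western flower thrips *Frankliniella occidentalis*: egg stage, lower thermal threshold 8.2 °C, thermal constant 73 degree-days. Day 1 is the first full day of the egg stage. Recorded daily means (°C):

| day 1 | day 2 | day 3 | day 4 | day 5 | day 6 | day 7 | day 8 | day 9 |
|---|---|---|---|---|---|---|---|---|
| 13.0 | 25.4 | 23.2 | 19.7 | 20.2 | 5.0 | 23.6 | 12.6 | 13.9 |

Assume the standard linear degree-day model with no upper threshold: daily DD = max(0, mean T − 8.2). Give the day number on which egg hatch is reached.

Daily DD above 8.2 °C: 4.8, 17.2, 15.0, 11.5, 12.0, 0.0, 15.4, 4.4, 5.7.
Cumulative: 4.8, 22.0, 37.0, 48.5, 60.5, 60.5, 75.9, 80.3, 86.0.
The total first reaches 73 DD on day 7.

day 7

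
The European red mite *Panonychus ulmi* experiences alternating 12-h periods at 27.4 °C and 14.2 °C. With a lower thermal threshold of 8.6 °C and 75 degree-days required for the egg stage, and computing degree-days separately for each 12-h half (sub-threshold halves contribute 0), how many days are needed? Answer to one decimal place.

6.1 days

Day half: max(0, 27.4 − 8.6) × 0.5 = 18.8 × 0.5 = 9.40 DD.
Night half: max(0, 14.2 − 8.6) × 0.5 = 5.6 × 0.5 = 2.80 DD.
Per 24 h: 12.20 DD/day.
Duration = 75 / 12.20 = 6.148 ≈ 6.1 days.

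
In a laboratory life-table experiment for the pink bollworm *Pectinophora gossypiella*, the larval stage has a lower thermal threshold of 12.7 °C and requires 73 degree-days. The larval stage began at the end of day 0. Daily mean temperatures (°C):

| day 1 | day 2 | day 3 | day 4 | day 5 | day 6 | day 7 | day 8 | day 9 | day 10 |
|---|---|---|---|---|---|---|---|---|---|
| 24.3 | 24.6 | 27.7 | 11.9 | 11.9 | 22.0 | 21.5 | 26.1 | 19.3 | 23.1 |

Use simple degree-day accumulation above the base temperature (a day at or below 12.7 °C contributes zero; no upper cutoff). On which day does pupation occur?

day 9

Daily DD above 12.7 °C: 11.6, 11.9, 15.0, 0.0, 0.0, 9.3, 8.8, 13.4, 6.6, 10.4.
Cumulative: 11.6, 23.5, 38.5, 38.5, 38.5, 47.8, 56.6, 70.0, 76.6, 87.0.
The total first reaches 73 DD on day 9.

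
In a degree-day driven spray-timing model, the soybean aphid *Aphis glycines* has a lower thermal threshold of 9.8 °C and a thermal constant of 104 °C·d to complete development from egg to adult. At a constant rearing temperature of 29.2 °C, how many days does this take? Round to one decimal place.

Daily accumulation = 29.2 − 9.8 = 19.4 DD/day.
Duration = 104 / 19.4 = 5.361 ≈ 5.4 days.

5.4 days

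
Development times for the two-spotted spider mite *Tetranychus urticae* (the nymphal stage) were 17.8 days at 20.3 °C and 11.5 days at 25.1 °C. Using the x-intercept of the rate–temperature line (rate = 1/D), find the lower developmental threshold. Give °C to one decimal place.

Linear rate model ⇒ the product D·(T − T_b) is constant across temperatures.
17.8·(20.3 − T_b) = 11.5·(25.1 − T_b)
T_b = (17.8·20.3 − 11.5·25.1) / (17.8 − 11.5) = 72.69 / 6.3 = 11.538 °C ≈ 11.5 °C.

11.5 °C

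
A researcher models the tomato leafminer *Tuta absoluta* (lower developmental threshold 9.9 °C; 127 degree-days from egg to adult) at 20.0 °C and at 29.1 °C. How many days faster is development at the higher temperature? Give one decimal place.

6.0 days

At 20.0 °C: 127 / (20.0 − 9.9) = 127 / 10.1 = 12.574 d.
At 29.1 °C: 127 / (29.1 − 9.9) = 127 / 19.2 = 6.615 d.
Difference = |12.574 − 6.615| = 5.960 ≈ 6.0 days.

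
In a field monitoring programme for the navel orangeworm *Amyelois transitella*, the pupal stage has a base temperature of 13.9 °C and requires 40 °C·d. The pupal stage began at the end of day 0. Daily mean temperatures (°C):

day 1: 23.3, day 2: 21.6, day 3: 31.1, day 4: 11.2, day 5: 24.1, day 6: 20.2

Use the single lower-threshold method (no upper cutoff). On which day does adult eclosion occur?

day 5

Daily DD above 13.9 °C: 9.4, 7.7, 17.2, 0.0, 10.2, 6.3.
Cumulative: 9.4, 17.1, 34.3, 34.3, 44.5, 50.8.
The total first reaches 40 DD on day 5.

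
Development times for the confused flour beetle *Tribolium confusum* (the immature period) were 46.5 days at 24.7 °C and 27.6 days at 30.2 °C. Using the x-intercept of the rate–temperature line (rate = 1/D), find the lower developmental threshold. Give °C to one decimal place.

16.7 °C

Linear rate model ⇒ the product D·(T − T_b) is constant across temperatures.
46.5·(24.7 − T_b) = 27.6·(30.2 − T_b)
T_b = (46.5·24.7 − 27.6·30.2) / (46.5 − 27.6) = 315.03 / 18.9 = 16.668 °C ≈ 16.7 °C.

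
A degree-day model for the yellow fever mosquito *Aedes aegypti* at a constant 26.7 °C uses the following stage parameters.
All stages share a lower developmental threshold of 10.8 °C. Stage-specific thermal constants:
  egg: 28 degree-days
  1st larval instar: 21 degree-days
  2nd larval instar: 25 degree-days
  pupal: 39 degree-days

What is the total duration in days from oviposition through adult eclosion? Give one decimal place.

Daily accumulation at 26.7 °C = 26.7 − 10.8 = 15.9 DD/day.
Total K = 28 + 21 + 25 + 39 = 113 DD.
Total duration = 113 / 15.9 = 7.107 ≈ 7.1 days.

7.1 days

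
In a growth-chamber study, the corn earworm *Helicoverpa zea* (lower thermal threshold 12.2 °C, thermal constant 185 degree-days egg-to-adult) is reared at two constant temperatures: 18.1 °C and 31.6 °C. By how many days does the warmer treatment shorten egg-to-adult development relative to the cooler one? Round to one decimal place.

At 18.1 °C: 185 / (18.1 − 12.2) = 185 / 5.9 = 31.356 d.
At 31.6 °C: 185 / (31.6 − 12.2) = 185 / 19.4 = 9.536 d.
Difference = |31.356 − 9.536| = 21.820 ≈ 21.8 days.

21.8 days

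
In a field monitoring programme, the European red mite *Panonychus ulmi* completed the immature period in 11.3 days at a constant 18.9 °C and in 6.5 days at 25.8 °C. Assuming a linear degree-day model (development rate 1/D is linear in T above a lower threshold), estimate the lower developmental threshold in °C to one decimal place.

9.6 °C

Equal thermal constants: D₁(T₁ − T_b) = D₂(T₂ − T_b).
11.3·(18.9 − T_b) = 6.5·(25.8 − T_b)
T_b = (11.3·18.9 − 6.5·25.8) / (11.3 − 6.5) = 45.87 / 4.8 = 9.556 °C ≈ 9.6 °C.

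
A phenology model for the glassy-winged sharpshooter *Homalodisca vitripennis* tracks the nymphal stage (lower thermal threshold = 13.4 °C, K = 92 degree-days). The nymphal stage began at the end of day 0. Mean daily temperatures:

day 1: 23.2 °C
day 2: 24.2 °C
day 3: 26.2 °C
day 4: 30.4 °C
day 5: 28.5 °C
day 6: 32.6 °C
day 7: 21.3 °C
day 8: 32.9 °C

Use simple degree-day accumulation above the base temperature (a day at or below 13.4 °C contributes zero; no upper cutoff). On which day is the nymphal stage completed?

Daily DD above 13.4 °C: 9.8, 10.8, 12.8, 17.0, 15.1, 19.2, 7.9, 19.5.
Cumulative: 9.8, 20.6, 33.4, 50.4, 65.5, 84.7, 92.6, 112.1.
The total first reaches 92 DD on day 7.

day 7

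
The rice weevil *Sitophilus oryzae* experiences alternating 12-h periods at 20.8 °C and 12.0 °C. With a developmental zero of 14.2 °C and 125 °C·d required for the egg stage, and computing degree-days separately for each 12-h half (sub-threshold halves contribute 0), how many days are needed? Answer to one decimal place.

Day half: max(0, 20.8 − 14.2) × 0.5 = 6.6 × 0.5 = 3.30 DD.
Night half: max(0, 12.0 − 14.2) × 0.5 = 0.0 × 0.5 = 0.00 DD.
Per 24 h: 3.30 DD/day.
Duration = 125 / 3.30 = 37.879 ≈ 37.9 days.

37.9 days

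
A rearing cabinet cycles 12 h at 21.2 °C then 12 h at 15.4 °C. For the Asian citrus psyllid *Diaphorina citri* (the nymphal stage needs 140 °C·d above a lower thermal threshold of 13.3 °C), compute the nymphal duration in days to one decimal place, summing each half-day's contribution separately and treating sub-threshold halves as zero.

28.0 days

Day half: max(0, 21.2 − 13.3) × 0.5 = 7.9 × 0.5 = 3.95 DD.
Night half: max(0, 15.4 − 13.3) × 0.5 = 2.1 × 0.5 = 1.05 DD.
Per 24 h: 5.00 DD/day.
Duration = 140 / 5.00 = 28.000 ≈ 28.0 days.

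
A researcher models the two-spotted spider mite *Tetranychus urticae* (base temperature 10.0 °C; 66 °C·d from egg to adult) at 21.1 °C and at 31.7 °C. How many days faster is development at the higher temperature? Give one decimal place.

At 21.1 °C: 66 / (21.1 − 10.0) = 66 / 11.1 = 5.946 d.
At 31.7 °C: 66 / (31.7 − 10.0) = 66 / 21.7 = 3.041 d.
Difference = |5.946 − 3.041| = 2.904 ≈ 2.9 days.

2.9 days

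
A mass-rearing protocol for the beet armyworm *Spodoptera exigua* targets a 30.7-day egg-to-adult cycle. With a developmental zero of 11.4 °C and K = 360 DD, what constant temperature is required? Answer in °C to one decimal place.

23.1 °C

Required daily accumulation = 360 / 30.7 = 11.726 DD/day.
T = T_base + 11.726 = 11.4 + 11.726 = 23.126 ≈ 23.1 °C.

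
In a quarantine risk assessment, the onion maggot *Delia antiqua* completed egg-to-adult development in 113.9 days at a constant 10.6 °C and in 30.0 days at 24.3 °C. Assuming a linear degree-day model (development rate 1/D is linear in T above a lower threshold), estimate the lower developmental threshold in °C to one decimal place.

5.7 °C

Equal thermal constants: D₁(T₁ − T_b) = D₂(T₂ − T_b).
113.9·(10.6 − T_b) = 30.0·(24.3 − T_b)
T_b = (113.9·10.6 − 30.0·24.3) / (113.9 − 30.0) = 478.34 / 83.9 = 5.701 °C ≈ 5.7 °C.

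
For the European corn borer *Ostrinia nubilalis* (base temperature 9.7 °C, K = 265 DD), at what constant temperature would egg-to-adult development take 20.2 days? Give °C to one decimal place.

22.8 °C

Required daily accumulation = 265 / 20.2 = 13.119 DD/day.
T = T_base + 13.119 = 9.7 + 13.119 = 22.819 ≈ 22.8 °C.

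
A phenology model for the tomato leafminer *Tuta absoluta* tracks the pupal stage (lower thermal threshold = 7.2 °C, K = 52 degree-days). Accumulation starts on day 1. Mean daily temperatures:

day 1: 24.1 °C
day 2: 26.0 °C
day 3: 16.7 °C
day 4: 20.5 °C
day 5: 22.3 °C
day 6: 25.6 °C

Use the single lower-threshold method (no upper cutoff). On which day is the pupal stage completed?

Daily DD above 7.2 °C: 16.9, 18.8, 9.5, 13.3, 15.1, 18.4.
Cumulative: 16.9, 35.7, 45.2, 58.5, 73.6, 92.0.
The total first reaches 52 DD on day 4.

day 4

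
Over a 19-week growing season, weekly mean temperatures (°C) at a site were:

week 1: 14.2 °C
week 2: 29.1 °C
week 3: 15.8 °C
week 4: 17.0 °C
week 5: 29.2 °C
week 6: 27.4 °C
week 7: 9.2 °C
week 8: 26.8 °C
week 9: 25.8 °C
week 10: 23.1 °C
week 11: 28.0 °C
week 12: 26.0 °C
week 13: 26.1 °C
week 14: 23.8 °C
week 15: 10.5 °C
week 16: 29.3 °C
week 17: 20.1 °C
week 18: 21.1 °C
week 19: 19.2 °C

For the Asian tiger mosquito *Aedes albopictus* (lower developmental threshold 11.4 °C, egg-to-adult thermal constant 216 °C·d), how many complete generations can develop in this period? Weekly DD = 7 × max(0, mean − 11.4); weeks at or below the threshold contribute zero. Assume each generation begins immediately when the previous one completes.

Weekly DD (7 × max(0, T̄ − 11.4)): 19.6, 123.9, 30.8, 39.2, 124.6, 112.0, 0.0, 107.8, 100.8, 81.9, 116.2, 102.2, 102.9, 86.8, 0.0, 125.3, 60.9, 67.9, 54.6.
Season total = 1457.4 DD.
Complete generations = ⌊1457.4 / 216⌋ = 6.

6 generations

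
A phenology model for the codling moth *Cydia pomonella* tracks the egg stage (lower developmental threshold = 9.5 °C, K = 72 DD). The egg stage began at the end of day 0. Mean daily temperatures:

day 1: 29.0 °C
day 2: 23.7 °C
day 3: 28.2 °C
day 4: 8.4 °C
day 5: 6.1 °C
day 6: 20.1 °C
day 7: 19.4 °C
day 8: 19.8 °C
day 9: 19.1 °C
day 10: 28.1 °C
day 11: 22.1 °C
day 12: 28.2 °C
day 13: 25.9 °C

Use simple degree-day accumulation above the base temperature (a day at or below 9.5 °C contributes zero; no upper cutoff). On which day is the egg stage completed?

day 7

Daily DD above 9.5 °C: 19.5, 14.2, 18.7, 0.0, 0.0, 10.6, 9.9, 10.3, 9.6, 18.6, 12.6, 18.7, 16.4.
Cumulative: 19.5, 33.7, 52.4, 52.4, 52.4, 63.0, 72.9, 83.2, 92.8, 111.4, 124.0, 142.7, 159.1.
The total first reaches 72 DD on day 7.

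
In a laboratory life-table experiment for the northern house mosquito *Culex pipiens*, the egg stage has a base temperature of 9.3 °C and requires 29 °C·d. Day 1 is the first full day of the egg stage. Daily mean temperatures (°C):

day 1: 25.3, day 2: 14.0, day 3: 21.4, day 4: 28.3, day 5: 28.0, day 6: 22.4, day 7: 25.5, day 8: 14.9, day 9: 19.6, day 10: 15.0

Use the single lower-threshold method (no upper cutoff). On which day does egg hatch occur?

Daily DD above 9.3 °C: 16.0, 4.7, 12.1, 19.0, 18.7, 13.1, 16.2, 5.6, 10.3, 5.7.
Cumulative: 16.0, 20.7, 32.8, 51.8, 70.5, 83.6, 99.8, 105.4, 115.7, 121.4.
The total first reaches 29 DD on day 3.

day 3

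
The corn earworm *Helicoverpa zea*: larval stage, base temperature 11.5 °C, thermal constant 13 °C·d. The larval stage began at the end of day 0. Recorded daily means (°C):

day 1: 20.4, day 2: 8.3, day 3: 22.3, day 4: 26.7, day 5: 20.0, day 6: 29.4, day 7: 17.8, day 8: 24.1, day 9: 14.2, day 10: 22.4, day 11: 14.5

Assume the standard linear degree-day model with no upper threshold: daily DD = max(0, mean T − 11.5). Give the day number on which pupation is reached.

Daily DD above 11.5 °C: 8.9, 0.0, 10.8, 15.2, 8.5, 17.9, 6.3, 12.6, 2.7, 10.9, 3.0.
Cumulative: 8.9, 8.9, 19.7, 34.9, 43.4, 61.3, 67.6, 80.2, 82.9, 93.8, 96.8.
The total first reaches 13 DD on day 3.

day 3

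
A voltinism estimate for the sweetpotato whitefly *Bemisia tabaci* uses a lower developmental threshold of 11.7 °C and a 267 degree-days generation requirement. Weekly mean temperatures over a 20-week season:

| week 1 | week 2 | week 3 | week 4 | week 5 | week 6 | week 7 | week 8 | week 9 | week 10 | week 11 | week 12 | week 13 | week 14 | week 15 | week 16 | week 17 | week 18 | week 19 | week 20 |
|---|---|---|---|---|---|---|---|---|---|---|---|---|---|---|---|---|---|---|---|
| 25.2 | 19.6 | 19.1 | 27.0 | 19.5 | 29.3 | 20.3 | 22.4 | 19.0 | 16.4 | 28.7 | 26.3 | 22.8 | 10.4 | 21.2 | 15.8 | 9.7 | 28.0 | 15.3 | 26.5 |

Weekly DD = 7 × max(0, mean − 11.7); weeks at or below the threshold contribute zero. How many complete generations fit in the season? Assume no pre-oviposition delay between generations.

5 generations

Weekly DD (7 × max(0, T̄ − 11.7)): 94.5, 55.3, 51.8, 107.1, 54.6, 123.2, 60.2, 74.9, 51.1, 32.9, 119.0, 102.2, 77.7, 0.0, 66.5, 28.7, 0.0, 114.1, 25.2, 103.6.
Season total = 1342.6 DD.
Complete generations = ⌊1342.6 / 267⌋ = 5.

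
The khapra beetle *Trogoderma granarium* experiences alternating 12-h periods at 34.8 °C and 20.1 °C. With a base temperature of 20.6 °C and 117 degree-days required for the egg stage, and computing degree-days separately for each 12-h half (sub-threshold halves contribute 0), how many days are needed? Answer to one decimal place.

Day half: max(0, 34.8 − 20.6) × 0.5 = 14.2 × 0.5 = 7.10 DD.
Night half: max(0, 20.1 − 20.6) × 0.5 = 0.0 × 0.5 = 0.00 DD.
Per 24 h: 7.10 DD/day.
Duration = 117 / 7.10 = 16.479 ≈ 16.5 days.

16.5 days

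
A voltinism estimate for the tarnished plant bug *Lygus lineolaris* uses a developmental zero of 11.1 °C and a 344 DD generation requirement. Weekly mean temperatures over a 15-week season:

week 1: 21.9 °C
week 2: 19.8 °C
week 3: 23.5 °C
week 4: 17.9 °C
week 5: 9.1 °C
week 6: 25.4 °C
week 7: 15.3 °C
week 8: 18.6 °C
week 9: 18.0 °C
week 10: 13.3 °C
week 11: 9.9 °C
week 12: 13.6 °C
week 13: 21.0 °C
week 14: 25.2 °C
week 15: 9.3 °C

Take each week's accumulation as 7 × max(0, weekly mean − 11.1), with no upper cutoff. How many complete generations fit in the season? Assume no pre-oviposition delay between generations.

2 generations

Weekly DD (7 × max(0, T̄ − 11.1)): 75.6, 60.9, 86.8, 47.6, 0.0, 100.1, 29.4, 52.5, 48.3, 15.4, 0.0, 17.5, 69.3, 98.7, 0.0.
Season total = 702.1 DD.
Complete generations = ⌊702.1 / 344⌋ = 2.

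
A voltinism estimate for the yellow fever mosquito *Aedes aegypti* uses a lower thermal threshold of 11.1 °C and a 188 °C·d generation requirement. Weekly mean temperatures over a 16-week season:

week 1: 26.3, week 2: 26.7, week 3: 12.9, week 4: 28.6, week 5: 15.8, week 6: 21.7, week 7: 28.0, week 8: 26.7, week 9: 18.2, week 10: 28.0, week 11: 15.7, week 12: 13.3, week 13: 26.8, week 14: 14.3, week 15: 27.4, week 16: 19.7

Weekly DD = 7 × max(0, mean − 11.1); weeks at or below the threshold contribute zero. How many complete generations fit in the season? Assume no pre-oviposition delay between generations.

Weekly DD (7 × max(0, T̄ − 11.1)): 106.4, 109.2, 12.6, 122.5, 32.9, 74.2, 118.3, 109.2, 49.7, 118.3, 32.2, 15.4, 109.9, 22.4, 114.1, 60.2.
Season total = 1207.5 DD.
Complete generations = ⌊1207.5 / 188⌋ = 6.

6 generations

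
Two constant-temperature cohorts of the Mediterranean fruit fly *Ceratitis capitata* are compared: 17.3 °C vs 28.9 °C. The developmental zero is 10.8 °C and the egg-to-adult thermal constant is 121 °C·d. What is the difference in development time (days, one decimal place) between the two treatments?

11.9 days

At 17.3 °C: 121 / (17.3 − 10.8) = 121 / 6.5 = 18.615 d.
At 28.9 °C: 121 / (28.9 − 10.8) = 121 / 18.1 = 6.685 d.
Difference = |18.615 − 6.685| = 11.930 ≈ 11.9 days.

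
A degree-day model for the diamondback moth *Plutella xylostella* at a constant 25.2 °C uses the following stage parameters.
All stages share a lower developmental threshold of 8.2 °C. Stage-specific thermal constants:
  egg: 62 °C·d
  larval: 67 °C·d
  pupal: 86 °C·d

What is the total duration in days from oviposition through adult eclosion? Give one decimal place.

12.6 days

Daily accumulation at 25.2 °C = 25.2 − 8.2 = 17.0 DD/day.
Total K = 62 + 67 + 86 = 215 DD.
Total duration = 215 / 17.0 = 12.647 ≈ 12.6 days.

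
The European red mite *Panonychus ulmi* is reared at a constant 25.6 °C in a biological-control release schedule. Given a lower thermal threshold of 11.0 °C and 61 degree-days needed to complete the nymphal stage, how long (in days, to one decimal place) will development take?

4.2 days

Daily accumulation = 25.6 − 11.0 = 14.6 DD/day.
Duration = 61 / 14.6 = 4.178 ≈ 4.2 days.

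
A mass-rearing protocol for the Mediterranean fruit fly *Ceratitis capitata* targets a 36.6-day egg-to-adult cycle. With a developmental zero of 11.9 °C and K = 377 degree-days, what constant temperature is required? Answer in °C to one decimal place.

Required daily accumulation = 377 / 36.6 = 10.301 DD/day.
T = T_base + 10.301 = 11.9 + 10.301 = 22.201 ≈ 22.2 °C.

22.2 °C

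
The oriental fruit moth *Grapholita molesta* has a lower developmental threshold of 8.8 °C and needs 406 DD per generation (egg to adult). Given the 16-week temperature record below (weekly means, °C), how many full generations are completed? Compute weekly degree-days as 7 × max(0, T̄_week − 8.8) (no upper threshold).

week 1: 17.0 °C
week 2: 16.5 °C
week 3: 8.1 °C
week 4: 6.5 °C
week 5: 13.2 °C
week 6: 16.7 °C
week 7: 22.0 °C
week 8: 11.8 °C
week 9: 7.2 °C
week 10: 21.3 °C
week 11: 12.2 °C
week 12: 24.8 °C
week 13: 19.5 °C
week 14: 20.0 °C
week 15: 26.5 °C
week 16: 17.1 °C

2 generations

Weekly DD (7 × max(0, T̄ − 8.8)): 57.4, 53.9, 0.0, 0.0, 30.8, 55.3, 92.4, 21.0, 0.0, 87.5, 23.8, 112.0, 74.9, 78.4, 123.9, 58.1.
Season total = 869.4 DD.
Complete generations = ⌊869.4 / 406⌋ = 2.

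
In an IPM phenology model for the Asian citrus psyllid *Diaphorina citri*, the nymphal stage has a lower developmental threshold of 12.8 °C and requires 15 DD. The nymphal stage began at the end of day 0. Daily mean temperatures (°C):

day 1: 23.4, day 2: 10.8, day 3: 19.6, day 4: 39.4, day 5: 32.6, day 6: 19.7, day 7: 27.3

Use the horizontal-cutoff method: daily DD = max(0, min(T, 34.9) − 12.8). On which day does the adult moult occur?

Daily DD above 12.8 °C (capped at 22.1): 10.6, 0.0, 6.8, 22.1, 19.8, 6.9, 14.5.
Cumulative: 10.6, 10.6, 17.4, 39.5, 59.3, 66.2, 80.7.
The total first reaches 15 DD on day 3.

day 3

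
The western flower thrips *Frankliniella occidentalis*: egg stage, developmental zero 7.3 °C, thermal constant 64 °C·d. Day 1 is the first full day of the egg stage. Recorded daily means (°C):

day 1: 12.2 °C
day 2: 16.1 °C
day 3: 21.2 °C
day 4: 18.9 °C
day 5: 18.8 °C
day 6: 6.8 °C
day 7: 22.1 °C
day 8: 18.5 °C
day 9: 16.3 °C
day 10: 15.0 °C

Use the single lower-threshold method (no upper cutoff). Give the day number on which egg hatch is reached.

day 7

Daily DD above 7.3 °C: 4.9, 8.8, 13.9, 11.6, 11.5, 0.0, 14.8, 11.2, 9.0, 7.7.
Cumulative: 4.9, 13.7, 27.6, 39.2, 50.7, 50.7, 65.5, 76.7, 85.7, 93.4.
The total first reaches 64 DD on day 7.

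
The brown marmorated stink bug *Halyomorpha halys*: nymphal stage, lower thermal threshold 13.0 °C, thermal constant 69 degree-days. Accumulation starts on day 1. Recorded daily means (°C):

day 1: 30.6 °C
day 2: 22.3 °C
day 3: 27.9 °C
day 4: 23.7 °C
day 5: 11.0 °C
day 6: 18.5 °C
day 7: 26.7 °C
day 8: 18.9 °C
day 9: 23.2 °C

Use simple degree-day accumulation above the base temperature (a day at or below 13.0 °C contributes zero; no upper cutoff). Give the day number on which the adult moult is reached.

Daily DD above 13.0 °C: 17.6, 9.3, 14.9, 10.7, 0.0, 5.5, 13.7, 5.9, 10.2.
Cumulative: 17.6, 26.9, 41.8, 52.5, 52.5, 58.0, 71.7, 77.6, 87.8.
The total first reaches 69 DD on day 7.

day 7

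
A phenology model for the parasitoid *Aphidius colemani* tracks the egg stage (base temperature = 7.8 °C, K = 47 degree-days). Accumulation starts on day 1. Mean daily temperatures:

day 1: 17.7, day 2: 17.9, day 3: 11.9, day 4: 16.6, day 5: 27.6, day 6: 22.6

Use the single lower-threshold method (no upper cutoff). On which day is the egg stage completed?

Daily DD above 7.8 °C: 9.9, 10.1, 4.1, 8.8, 19.8, 14.8.
Cumulative: 9.9, 20.0, 24.1, 32.9, 52.7, 67.5.
The total first reaches 47 DD on day 5.

day 5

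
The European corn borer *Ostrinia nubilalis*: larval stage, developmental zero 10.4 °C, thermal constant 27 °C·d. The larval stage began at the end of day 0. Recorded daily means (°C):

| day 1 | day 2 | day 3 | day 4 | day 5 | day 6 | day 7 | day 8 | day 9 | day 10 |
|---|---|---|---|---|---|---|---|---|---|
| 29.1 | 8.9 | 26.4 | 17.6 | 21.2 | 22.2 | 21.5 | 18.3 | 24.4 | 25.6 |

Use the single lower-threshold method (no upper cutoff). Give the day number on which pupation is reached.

Daily DD above 10.4 °C: 18.7, 0.0, 16.0, 7.2, 10.8, 11.8, 11.1, 7.9, 14.0, 15.2.
Cumulative: 18.7, 18.7, 34.7, 41.9, 52.7, 64.5, 75.6, 83.5, 97.5, 112.7.
The total first reaches 27 DD on day 3.

day 3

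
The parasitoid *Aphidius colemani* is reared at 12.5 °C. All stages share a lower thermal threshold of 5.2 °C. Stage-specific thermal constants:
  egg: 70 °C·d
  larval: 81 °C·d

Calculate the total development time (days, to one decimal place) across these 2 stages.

20.7 days

Daily accumulation at 12.5 °C = 12.5 − 5.2 = 7.3 DD/day.
Total K = 70 + 81 = 151 DD.
Total duration = 151 / 7.3 = 20.685 ≈ 20.7 days.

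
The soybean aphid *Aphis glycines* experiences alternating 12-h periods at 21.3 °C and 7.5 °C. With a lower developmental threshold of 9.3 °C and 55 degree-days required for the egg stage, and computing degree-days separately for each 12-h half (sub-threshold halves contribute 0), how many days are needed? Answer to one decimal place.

Day half: max(0, 21.3 − 9.3) × 0.5 = 12.0 × 0.5 = 6.00 DD.
Night half: max(0, 7.5 − 9.3) × 0.5 = 0.0 × 0.5 = 0.00 DD.
Per 24 h: 6.00 DD/day.
Duration = 55 / 6.00 = 9.167 ≈ 9.2 days.

9.2 days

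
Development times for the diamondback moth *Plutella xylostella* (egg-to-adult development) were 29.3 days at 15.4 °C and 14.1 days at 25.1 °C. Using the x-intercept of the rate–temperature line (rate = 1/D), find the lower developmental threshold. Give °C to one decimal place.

6.4 °C

Equal thermal constants: D₁(T₁ − T_b) = D₂(T₂ − T_b).
29.3·(15.4 − T_b) = 14.1·(25.1 − T_b)
T_b = (29.3·15.4 − 14.1·25.1) / (29.3 − 14.1) = 97.31 / 15.2 = 6.402 °C ≈ 6.4 °C.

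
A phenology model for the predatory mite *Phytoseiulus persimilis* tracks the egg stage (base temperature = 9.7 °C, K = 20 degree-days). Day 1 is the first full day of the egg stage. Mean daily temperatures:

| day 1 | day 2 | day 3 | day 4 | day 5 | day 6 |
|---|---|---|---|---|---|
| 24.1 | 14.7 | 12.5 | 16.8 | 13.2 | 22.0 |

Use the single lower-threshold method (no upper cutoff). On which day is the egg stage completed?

day 3

Daily DD above 9.7 °C: 14.4, 5.0, 2.8, 7.1, 3.5, 12.3.
Cumulative: 14.4, 19.4, 22.2, 29.3, 32.8, 45.1.
The total first reaches 20 DD on day 3.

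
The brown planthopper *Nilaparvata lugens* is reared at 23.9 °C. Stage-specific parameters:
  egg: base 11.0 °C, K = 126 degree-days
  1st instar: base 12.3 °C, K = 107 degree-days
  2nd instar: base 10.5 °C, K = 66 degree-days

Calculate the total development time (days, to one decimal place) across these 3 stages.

egg: 126 / (23.9 − 11.0) = 126 / 12.9 = 9.767 d.
1st instar: 107 / (23.9 − 12.3) = 107 / 11.6 = 9.224 d.
2nd instar: 66 / (23.9 − 10.5) = 66 / 13.4 = 4.925 d.
Sum = 23.917 ≈ 23.9 days.

23.9 days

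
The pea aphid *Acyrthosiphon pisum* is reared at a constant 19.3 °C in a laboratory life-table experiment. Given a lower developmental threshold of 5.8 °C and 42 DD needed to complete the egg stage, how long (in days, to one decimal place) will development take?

3.1 days

Daily accumulation = 19.3 − 5.8 = 13.5 DD/day.
Duration = 42 / 13.5 = 3.111 ≈ 3.1 days.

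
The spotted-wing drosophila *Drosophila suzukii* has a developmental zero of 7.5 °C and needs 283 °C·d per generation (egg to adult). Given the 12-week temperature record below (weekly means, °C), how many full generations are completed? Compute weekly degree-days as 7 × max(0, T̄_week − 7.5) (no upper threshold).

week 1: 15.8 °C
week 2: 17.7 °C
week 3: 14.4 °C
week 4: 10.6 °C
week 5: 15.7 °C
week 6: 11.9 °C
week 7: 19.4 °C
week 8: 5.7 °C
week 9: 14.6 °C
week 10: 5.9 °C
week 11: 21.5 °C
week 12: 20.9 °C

2 generations

Weekly DD (7 × max(0, T̄ − 7.5)): 58.1, 71.4, 48.3, 21.7, 57.4, 30.8, 83.3, 0.0, 49.7, 0.0, 98.0, 93.8.
Season total = 612.5 DD.
Complete generations = ⌊612.5 / 283⌋ = 2.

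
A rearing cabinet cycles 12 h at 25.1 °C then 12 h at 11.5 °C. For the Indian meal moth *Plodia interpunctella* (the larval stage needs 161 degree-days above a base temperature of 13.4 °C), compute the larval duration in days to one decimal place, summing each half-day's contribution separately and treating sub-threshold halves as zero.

Day half: max(0, 25.1 − 13.4) × 0.5 = 11.7 × 0.5 = 5.85 DD.
Night half: max(0, 11.5 − 13.4) × 0.5 = 0.0 × 0.5 = 0.00 DD.
Per 24 h: 5.85 DD/day.
Duration = 161 / 5.85 = 27.521 ≈ 27.5 days.

27.5 days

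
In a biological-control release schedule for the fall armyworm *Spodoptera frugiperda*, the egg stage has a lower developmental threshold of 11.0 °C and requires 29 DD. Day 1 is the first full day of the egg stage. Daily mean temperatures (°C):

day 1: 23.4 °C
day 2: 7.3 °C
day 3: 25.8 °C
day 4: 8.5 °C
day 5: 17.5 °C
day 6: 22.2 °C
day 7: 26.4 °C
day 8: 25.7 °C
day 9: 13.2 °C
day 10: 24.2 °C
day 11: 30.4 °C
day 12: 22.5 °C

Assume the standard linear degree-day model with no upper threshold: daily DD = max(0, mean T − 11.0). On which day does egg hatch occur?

Daily DD above 11.0 °C: 12.4, 0.0, 14.8, 0.0, 6.5, 11.2, 15.4, 14.7, 2.2, 13.2, 19.4, 11.5.
Cumulative: 12.4, 12.4, 27.2, 27.2, 33.7, 44.9, 60.3, 75.0, 77.2, 90.4, 109.8, 121.3.
The total first reaches 29 DD on day 5.

day 5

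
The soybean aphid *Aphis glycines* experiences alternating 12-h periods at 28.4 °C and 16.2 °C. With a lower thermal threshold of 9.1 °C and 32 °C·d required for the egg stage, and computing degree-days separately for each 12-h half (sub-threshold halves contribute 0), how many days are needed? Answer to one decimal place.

2.4 days

Day half: max(0, 28.4 − 9.1) × 0.5 = 19.3 × 0.5 = 9.65 DD.
Night half: max(0, 16.2 − 9.1) × 0.5 = 7.1 × 0.5 = 3.55 DD.
Per 24 h: 13.20 DD/day.
Duration = 32 / 13.20 = 2.424 ≈ 2.4 days.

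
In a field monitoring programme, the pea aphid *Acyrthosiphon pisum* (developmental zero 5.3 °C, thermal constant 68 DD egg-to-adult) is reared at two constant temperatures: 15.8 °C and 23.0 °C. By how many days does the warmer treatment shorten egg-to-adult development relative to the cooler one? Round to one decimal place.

2.6 days

At 15.8 °C: 68 / (15.8 − 5.3) = 68 / 10.5 = 6.476 d.
At 23.0 °C: 68 / (23.0 − 5.3) = 68 / 17.7 = 3.842 d.
Difference = |6.476 − 3.842| = 2.634 ≈ 2.6 days.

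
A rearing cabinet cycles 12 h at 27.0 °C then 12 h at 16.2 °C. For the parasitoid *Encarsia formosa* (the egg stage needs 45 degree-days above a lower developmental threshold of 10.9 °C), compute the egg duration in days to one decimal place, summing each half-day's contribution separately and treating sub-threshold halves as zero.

Day half: max(0, 27.0 − 10.9) × 0.5 = 16.1 × 0.5 = 8.05 DD.
Night half: max(0, 16.2 − 10.9) × 0.5 = 5.3 × 0.5 = 2.65 DD.
Per 24 h: 10.70 DD/day.
Duration = 45 / 10.70 = 4.206 ≈ 4.2 days.

4.2 days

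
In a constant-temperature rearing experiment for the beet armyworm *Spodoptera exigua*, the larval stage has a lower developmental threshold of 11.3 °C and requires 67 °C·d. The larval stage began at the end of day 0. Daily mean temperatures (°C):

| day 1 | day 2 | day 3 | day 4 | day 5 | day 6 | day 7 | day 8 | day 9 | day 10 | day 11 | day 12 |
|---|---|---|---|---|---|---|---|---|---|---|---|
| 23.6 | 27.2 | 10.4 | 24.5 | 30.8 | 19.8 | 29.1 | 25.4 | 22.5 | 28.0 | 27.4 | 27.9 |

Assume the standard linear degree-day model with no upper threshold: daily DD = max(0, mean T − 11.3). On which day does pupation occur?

day 6

Daily DD above 11.3 °C: 12.3, 15.9, 0.0, 13.2, 19.5, 8.5, 17.8, 14.1, 11.2, 16.7, 16.1, 16.6.
Cumulative: 12.3, 28.2, 28.2, 41.4, 60.9, 69.4, 87.2, 101.3, 112.5, 129.2, 145.3, 161.9.
The total first reaches 67 DD on day 6.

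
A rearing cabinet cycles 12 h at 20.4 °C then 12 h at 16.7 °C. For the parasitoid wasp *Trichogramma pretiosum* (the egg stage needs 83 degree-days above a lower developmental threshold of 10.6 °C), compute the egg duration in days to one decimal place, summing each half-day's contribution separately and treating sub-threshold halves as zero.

Day half: max(0, 20.4 − 10.6) × 0.5 = 9.8 × 0.5 = 4.90 DD.
Night half: max(0, 16.7 − 10.6) × 0.5 = 6.1 × 0.5 = 3.05 DD.
Per 24 h: 7.95 DD/day.
Duration = 83 / 7.95 = 10.440 ≈ 10.4 days.

10.4 days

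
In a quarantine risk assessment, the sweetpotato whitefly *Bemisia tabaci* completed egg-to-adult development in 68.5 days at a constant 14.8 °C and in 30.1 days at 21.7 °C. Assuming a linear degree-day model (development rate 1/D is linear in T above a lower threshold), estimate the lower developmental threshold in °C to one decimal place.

9.4 °C

Under the model K = D·(T − T_b), so D₁·(T₁ − T_b) = D₂·(T₂ − T_b).
68.5·(14.8 − T_b) = 30.1·(21.7 − T_b)
T_b = (68.5·14.8 − 30.1·21.7) / (68.5 − 30.1) = 360.63 / 38.4 = 9.391 °C ≈ 9.4 °C.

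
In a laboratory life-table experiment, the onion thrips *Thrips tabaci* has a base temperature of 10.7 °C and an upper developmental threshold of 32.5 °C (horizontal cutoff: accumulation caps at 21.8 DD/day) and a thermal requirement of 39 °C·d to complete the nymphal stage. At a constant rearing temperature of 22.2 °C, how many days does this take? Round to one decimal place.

Daily accumulation = 22.2 − 10.7 = 11.5 DD/day.
Duration = 39 / 11.5 = 3.391 ≈ 3.4 days.

3.4 days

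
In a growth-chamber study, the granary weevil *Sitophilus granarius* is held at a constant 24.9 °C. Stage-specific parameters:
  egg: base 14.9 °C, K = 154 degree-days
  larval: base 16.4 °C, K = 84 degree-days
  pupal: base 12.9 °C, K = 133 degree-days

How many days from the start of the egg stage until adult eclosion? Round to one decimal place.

egg: 154 / (24.9 − 14.9) = 154 / 10.0 = 15.400 d.
larval: 84 / (24.9 − 16.4) = 84 / 8.5 = 9.882 d.
pupal: 133 / (24.9 − 12.9) = 133 / 12.0 = 11.083 d.
Sum = 36.366 ≈ 36.4 days.

36.4 days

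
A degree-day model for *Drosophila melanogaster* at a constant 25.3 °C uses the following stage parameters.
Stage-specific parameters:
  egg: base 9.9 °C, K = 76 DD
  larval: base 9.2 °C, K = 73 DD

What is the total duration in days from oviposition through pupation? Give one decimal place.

egg: 76 / (25.3 − 9.9) = 76 / 15.4 = 4.935 d.
larval: 73 / (25.3 − 9.2) = 73 / 16.1 = 4.534 d.
Sum = 9.469 ≈ 9.5 days.

9.5 days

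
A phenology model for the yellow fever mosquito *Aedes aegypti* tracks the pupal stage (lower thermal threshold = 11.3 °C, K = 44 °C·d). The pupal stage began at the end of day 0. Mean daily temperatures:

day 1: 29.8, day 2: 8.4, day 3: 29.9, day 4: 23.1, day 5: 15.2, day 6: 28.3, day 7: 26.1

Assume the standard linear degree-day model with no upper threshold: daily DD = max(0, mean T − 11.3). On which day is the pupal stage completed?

day 4

Daily DD above 11.3 °C: 18.5, 0.0, 18.6, 11.8, 3.9, 17.0, 14.8.
Cumulative: 18.5, 18.5, 37.1, 48.9, 52.8, 69.8, 84.6.
The total first reaches 44 DD on day 4.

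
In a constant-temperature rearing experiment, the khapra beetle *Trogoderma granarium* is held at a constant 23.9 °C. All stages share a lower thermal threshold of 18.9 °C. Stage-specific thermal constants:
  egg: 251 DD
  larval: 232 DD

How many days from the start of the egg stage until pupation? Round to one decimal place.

Daily accumulation at 23.9 °C = 23.9 − 18.9 = 5.0 DD/day.
Total K = 251 + 232 = 483 DD.
Total duration = 483 / 5.0 = 96.600 ≈ 96.6 days.

96.6 days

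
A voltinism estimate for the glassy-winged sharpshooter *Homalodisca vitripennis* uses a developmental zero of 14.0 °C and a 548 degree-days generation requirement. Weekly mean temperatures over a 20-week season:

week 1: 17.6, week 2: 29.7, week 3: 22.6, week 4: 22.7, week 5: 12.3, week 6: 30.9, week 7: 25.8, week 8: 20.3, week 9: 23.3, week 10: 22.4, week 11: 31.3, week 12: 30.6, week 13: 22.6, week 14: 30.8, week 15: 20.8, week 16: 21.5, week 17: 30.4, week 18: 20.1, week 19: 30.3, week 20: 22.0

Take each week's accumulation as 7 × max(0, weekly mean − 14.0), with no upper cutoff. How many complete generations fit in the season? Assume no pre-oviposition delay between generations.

2 generations

Weekly DD (7 × max(0, T̄ − 14.0)): 25.2, 109.9, 60.2, 60.9, 0.0, 118.3, 82.6, 44.1, 65.1, 58.8, 121.1, 116.2, 60.2, 117.6, 47.6, 52.5, 114.8, 42.7, 114.1, 56.0.
Season total = 1467.9 DD.
Complete generations = ⌊1467.9 / 548⌋ = 2.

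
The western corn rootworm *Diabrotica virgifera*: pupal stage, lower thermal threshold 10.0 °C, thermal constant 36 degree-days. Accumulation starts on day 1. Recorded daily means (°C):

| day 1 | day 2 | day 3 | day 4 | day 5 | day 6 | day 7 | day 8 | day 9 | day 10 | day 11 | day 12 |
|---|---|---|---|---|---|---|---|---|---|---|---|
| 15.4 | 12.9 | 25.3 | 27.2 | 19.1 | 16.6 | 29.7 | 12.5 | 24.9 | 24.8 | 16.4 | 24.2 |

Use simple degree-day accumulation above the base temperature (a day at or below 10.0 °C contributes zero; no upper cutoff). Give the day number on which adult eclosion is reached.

day 4

Daily DD above 10.0 °C: 5.4, 2.9, 15.3, 17.2, 9.1, 6.6, 19.7, 2.5, 14.9, 14.8, 6.4, 14.2.
Cumulative: 5.4, 8.3, 23.6, 40.8, 49.9, 56.5, 76.2, 78.7, 93.6, 108.4, 114.8, 129.0.
The total first reaches 36 DD on day 4.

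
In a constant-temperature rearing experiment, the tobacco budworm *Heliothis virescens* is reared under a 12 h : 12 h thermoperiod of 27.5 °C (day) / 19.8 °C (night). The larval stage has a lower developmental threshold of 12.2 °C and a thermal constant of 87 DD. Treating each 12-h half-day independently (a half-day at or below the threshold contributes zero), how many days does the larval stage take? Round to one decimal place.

Day half: max(0, 27.5 − 12.2) × 0.5 = 15.3 × 0.5 = 7.65 DD.
Night half: max(0, 19.8 − 12.2) × 0.5 = 7.6 × 0.5 = 3.80 DD.
Per 24 h: 11.45 DD/day.
Duration = 87 / 11.45 = 7.598 ≈ 7.6 days.

7.6 days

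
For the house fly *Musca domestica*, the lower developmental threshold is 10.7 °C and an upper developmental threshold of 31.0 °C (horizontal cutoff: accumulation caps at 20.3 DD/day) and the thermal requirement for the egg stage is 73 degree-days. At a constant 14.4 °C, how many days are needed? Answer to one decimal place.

Daily accumulation = 14.4 − 10.7 = 3.7 DD/day.
Duration = 73 / 3.7 = 19.730 ≈ 19.7 days.

19.7 days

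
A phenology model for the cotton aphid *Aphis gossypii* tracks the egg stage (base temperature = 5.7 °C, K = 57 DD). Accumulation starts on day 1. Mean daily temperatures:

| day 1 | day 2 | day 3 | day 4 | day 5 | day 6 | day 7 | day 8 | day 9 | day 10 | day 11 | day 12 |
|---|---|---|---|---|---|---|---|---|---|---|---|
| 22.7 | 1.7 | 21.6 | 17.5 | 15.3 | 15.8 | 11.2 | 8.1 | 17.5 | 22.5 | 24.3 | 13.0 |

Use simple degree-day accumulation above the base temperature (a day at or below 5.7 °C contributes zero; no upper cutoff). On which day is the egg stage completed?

Daily DD above 5.7 °C: 17.0, 0.0, 15.9, 11.8, 9.6, 10.1, 5.5, 2.4, 11.8, 16.8, 18.6, 7.3.
Cumulative: 17.0, 17.0, 32.9, 44.7, 54.3, 64.4, 69.9, 72.3, 84.1, 100.9, 119.5, 126.8.
The total first reaches 57 DD on day 6.

day 6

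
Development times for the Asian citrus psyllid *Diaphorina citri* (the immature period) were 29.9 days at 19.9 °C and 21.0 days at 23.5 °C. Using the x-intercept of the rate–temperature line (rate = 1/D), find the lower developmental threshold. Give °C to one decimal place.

Under the model K = D·(T − T_b), so D₁·(T₁ − T_b) = D₂·(T₂ − T_b).
29.9·(19.9 − T_b) = 21.0·(23.5 − T_b)
T_b = (29.9·19.9 − 21.0·23.5) / (29.9 − 21.0) = 101.51 / 8.9 = 11.406 °C ≈ 11.4 °C.

11.4 °C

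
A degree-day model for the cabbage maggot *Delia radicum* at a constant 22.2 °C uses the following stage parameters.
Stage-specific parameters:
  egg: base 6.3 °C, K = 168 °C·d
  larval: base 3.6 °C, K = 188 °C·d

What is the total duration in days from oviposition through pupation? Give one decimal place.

20.7 days

egg: 168 / (22.2 − 6.3) = 168 / 15.9 = 10.566 d.
larval: 188 / (22.2 − 3.6) = 188 / 18.6 = 10.108 d.
Sum = 20.674 ≈ 20.7 days.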